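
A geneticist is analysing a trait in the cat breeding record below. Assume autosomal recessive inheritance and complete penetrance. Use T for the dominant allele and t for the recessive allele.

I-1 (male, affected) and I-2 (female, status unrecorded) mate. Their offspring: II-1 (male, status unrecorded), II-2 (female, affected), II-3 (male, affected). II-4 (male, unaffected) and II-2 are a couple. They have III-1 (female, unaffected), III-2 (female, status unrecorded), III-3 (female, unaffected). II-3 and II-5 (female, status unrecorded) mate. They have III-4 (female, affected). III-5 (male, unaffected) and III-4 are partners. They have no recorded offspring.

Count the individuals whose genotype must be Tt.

2

Obligate heterozygotes: III-1 is unaffected so carries T and received t from II-2 (tt), so III-1 is Tt; III-3 is unaffected so carries T and received t from II-2 (tt), so III-3 is Tt.
Every other individual is either homozygous by phenotype or has at least one consistent homozygous assignment, so the count is 2.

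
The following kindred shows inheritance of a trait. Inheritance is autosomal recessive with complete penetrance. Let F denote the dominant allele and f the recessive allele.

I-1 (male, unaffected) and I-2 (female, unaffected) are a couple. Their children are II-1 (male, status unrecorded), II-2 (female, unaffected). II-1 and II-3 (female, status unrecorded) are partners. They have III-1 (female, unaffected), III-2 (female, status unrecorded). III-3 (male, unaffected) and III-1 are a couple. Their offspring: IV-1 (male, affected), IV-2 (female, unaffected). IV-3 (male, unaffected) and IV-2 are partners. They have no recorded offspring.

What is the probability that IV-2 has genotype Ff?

2/3

III-3 is unaffected so carries F and passed f to IV-1 (ff), so III-3 is Ff.
III-1 is unaffected so carries F and passed f to IV-1 (ff), so III-1 is Ff.
Their cross gives offspring ratios 1/4 FF : 1/2 Ff : 1/4 ff. Conditioning on IV-2 being unaffected, P(Ff) = 1/2 / 3/4 = 2/3.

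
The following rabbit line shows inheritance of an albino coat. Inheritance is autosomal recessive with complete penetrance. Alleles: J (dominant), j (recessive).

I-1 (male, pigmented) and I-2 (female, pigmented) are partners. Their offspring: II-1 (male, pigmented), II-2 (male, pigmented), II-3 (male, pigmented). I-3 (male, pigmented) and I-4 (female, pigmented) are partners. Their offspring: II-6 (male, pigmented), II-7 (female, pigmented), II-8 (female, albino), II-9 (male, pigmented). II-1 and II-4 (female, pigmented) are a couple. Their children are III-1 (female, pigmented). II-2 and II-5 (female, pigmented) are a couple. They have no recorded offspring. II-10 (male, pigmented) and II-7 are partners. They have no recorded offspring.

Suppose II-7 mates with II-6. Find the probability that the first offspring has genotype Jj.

I-3 is pigmented so carries J and passed j to II-8 (jj), so I-3 is Jj.
I-4 is pigmented so carries J and passed j to II-8 (jj), so I-4 is Jj.
II-7 is a pigmented offspring of I-3 (Jj) × I-4 (Jj), whose cross gives 1/4 JJ : 1/2 Jj : 1/4 jj; conditioning on being pigmented, II-7 is JJ with probability 1/3, Jj with probability 2/3.
II-6 is a pigmented offspring of I-3 (Jj) × I-4 (Jj), whose cross gives 1/4 JJ : 1/2 Jj : 1/4 jj; conditioning on being pigmented, II-6 is JJ with probability 1/3, Jj with probability 2/3.
Summing over parental genotype combinations, P(offspring has genotype Jj) = 2/9·1/2 + 2/9·1/2 + 4/9·1/2 = 4/9.

4/9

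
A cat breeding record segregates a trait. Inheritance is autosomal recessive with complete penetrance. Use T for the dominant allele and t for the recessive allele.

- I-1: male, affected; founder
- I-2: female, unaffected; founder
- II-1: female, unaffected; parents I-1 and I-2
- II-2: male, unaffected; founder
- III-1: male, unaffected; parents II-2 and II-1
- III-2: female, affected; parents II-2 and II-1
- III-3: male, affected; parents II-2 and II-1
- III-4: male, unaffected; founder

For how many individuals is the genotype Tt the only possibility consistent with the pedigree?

2

Obligate heterozygotes: II-1 is unaffected so carries T and received t from I-1 (tt), so II-1 is Tt; II-2 is unaffected so carries T and passed t to III-2 (tt), so II-2 is Tt.
Every other individual is either homozygous by phenotype or has at least one consistent homozygous assignment, so the count is 2.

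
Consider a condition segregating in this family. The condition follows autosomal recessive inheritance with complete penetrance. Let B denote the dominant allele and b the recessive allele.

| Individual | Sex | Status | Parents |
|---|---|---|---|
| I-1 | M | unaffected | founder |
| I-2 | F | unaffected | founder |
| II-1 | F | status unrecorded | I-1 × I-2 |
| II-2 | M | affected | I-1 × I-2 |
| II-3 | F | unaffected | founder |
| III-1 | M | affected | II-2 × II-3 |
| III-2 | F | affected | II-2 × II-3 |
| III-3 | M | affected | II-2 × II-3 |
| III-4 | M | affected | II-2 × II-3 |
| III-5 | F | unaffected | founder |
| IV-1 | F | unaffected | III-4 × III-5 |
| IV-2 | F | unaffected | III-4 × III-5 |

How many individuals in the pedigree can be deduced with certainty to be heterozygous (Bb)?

5

Obligate heterozygotes: I-1 is unaffected so carries B and passed b to II-2 (bb), so I-1 is Bb; I-2 is unaffected so carries B and passed b to II-2 (bb), so I-2 is Bb; II-3 is unaffected so carries B and passed b to III-1 (bb), so II-3 is Bb; IV-1 is unaffected so carries B and received b from III-4 (bb), so IV-1 is Bb; IV-2 is unaffected so carries B and received b from III-4 (bb), so IV-2 is Bb.
Every other individual is either homozygous by phenotype or has at least one consistent homozygous assignment, so the count is 5.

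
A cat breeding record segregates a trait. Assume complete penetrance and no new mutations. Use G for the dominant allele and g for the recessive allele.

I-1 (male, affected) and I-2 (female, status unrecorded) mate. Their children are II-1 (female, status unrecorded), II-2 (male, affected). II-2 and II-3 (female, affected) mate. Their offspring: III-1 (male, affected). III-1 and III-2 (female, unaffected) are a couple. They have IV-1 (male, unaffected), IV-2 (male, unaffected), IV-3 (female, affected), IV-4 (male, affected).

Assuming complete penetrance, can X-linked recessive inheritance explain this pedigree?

Yes

A consistent assignment under X-linked recessive exists: I-1 X^g Y, I-2 X^G X^g, II-1 X^G X^g, II-2 X^g Y, II-3 X^g X^g, III-1 X^g Y, III-2 X^G X^g, IV-1 X^G Y, IV-2 X^G Y, IV-3 X^g X^g, IV-4 X^g Y.
In this assignment every recorded phenotype matches its genotype and every non-founder's genotype is obtainable from its parents' genotypes, so the pedigree is consistent.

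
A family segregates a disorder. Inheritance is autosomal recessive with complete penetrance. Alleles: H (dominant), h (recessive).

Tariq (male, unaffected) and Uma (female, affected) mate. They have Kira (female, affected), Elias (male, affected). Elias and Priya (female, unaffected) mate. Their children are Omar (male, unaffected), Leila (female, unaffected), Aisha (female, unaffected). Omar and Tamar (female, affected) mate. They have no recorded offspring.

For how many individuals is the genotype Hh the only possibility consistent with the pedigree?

Obligate heterozygotes: Tariq is unaffected so carries H and passed h to Kira (hh), so Tariq is Hh; Omar is unaffected so carries H and received h from Elias (hh), so Omar is Hh; Leila is unaffected so carries H and received h from Elias (hh), so Leila is Hh; Aisha is unaffected so carries H and received h from Elias (hh), so Aisha is Hh.
Every other individual is either homozygous by phenotype or has at least one consistent homozygous assignment, so the count is 4.

4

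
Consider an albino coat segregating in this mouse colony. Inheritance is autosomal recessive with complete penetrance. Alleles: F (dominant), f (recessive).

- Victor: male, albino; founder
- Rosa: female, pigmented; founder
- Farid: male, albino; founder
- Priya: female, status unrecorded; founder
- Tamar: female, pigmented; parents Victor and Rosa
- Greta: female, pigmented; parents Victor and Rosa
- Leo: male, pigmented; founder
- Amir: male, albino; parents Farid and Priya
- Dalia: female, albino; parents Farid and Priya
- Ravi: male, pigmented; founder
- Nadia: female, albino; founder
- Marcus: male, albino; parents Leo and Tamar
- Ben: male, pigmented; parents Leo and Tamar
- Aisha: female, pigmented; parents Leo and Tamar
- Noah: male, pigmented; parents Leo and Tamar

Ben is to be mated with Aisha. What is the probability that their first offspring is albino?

1/9

Leo is pigmented so carries F and passed f to Marcus (ff), so Leo is Ff.
Tamar is pigmented so carries F and received f from Victor (ff), so Tamar is Ff.
Ben is a pigmented offspring of Leo (Ff) × Tamar (Ff), whose cross gives 1/4 FF : 1/2 Ff : 1/4 ff; conditioning on being pigmented, Ben is FF with probability 1/3, Ff with probability 2/3.
Aisha is a pigmented offspring of Leo (Ff) × Tamar (Ff), whose cross gives 1/4 FF : 1/2 Ff : 1/4 ff; conditioning on being pigmented, Aisha is FF with probability 1/3, Ff with probability 2/3.
Summing over parental genotype combinations, P(offspring is albino) = 4/9·1/4 = 1/9.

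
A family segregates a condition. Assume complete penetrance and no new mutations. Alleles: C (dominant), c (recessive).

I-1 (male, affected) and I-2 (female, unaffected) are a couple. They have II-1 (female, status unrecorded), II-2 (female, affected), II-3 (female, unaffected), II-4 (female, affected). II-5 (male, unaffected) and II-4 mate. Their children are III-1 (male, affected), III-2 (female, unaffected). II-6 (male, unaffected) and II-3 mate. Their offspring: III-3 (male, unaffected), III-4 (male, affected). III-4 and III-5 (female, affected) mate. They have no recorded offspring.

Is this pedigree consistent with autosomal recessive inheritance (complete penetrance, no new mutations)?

Yes

A consistent assignment under autosomal recessive exists: I-1 cc, I-2 Cc, II-1 Cc, II-2 cc, II-3 Cc, II-4 cc, II-5 Cc, II-6 Cc, III-1 cc, III-2 Cc, III-3 CC, III-4 cc, III-5 cc.
In this assignment every recorded phenotype matches its genotype and every non-founder's genotype is obtainable from its parents' genotypes, so the pedigree is consistent.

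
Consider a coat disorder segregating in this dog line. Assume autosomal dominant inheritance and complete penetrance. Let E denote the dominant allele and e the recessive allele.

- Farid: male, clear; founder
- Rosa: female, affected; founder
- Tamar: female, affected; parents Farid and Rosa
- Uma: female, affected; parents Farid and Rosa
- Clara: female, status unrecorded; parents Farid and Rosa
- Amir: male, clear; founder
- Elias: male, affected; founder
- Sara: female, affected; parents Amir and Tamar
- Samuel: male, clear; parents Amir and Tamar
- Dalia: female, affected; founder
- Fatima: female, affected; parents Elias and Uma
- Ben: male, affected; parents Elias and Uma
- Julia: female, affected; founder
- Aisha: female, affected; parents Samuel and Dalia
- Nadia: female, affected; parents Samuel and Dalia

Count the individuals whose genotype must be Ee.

5

Obligate heterozygotes: Tamar is affected so carries E and received e from Farid (ee), so Tamar is Ee; Uma is affected so carries E and received e from Farid (ee), so Uma is Ee; Sara is affected so carries E and received e from Amir (ee), so Sara is Ee; Aisha is affected so carries E and received e from Samuel (ee), so Aisha is Ee; Nadia is affected so carries E and received e from Samuel (ee), so Nadia is Ee.
Every other individual is either homozygous by phenotype or has at least one consistent homozygous assignment, so the count is 5.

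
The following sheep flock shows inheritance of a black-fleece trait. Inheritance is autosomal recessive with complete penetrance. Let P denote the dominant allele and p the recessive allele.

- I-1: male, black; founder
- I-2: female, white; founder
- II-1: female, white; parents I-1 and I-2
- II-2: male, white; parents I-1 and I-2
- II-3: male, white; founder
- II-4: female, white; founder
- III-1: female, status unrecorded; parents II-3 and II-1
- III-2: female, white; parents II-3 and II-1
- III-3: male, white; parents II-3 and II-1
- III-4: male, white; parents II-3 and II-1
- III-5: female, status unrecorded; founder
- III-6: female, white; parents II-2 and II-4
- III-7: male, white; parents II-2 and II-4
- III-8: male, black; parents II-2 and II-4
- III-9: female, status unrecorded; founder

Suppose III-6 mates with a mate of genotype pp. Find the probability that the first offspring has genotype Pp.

II-2 is white so carries P and received p from I-1 (pp), so II-2 is Pp.
II-4 is white so carries P and passed p to III-8 (pp), so II-4 is Pp.
III-6 is a white offspring of II-2 (Pp) × II-4 (Pp), whose cross gives 1/4 PP : 1/2 Pp : 1/4 pp; conditioning on being white, III-6 is PP with probability 1/3, Pp with probability 2/3.
Summing over parental genotype combinations, P(offspring has genotype Pp) = 1/3·1 + 2/3·1/2 = 2/3.

2/3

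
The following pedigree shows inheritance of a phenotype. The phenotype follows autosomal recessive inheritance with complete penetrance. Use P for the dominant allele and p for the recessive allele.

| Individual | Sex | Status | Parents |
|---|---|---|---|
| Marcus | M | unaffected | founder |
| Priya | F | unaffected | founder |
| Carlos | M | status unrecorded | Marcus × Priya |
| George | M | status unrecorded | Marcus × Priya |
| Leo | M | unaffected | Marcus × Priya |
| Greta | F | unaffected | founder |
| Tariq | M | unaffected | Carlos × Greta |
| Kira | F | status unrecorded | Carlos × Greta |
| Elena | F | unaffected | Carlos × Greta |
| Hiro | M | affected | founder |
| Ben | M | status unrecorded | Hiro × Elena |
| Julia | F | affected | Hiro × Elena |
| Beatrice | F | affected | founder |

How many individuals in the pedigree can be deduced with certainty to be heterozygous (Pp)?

Obligate heterozygotes: Elena is unaffected so carries P and passed p to Julia (pp), so Elena is Pp.
Every other individual is either homozygous by phenotype or has at least one consistent homozygous assignment, so the count is 1.

1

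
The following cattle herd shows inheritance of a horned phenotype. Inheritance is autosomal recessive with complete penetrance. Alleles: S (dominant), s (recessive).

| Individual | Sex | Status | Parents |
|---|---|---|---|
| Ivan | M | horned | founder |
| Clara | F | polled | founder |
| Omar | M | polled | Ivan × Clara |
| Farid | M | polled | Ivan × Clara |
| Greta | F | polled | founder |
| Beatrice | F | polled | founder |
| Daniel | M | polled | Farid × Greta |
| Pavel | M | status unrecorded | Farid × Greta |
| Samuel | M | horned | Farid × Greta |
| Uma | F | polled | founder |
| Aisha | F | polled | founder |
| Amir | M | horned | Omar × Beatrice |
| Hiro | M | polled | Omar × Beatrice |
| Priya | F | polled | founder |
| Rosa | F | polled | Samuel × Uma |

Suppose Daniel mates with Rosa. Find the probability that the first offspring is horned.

Farid is polled so carries S and received s from Ivan (ss), so Farid is Ss.
Greta is polled so carries S and passed s to Samuel (ss), so Greta is Ss.
Daniel is a polled offspring of Farid (Ss) × Greta (Ss), whose cross gives 1/4 SS : 1/2 Ss : 1/4 ss; conditioning on being polled, Daniel is SS with probability 1/3, Ss with probability 2/3.
Rosa is polled so carries S and received s from Samuel (ss), so Rosa is Ss.
Summing over parental genotype combinations, P(offspring is horned) = 2/3·1/4 = 1/6.

1/6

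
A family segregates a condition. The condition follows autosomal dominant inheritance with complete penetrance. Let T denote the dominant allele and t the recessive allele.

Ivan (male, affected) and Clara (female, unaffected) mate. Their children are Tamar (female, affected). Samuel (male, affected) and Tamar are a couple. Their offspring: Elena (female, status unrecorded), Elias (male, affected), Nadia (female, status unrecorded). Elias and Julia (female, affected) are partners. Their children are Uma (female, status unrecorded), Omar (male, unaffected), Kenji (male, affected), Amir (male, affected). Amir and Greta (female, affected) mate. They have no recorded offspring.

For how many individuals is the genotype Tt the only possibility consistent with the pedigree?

Obligate heterozygotes: Tamar is affected so carries T and received t from Clara (tt), so Tamar is Tt; Elias is affected so carries T and passed t to Omar (tt), so Elias is Tt; Julia is affected so carries T and passed t to Omar (tt), so Julia is Tt.
Every other individual is either homozygous by phenotype or has at least one consistent homozygous assignment, so the count is 3.

3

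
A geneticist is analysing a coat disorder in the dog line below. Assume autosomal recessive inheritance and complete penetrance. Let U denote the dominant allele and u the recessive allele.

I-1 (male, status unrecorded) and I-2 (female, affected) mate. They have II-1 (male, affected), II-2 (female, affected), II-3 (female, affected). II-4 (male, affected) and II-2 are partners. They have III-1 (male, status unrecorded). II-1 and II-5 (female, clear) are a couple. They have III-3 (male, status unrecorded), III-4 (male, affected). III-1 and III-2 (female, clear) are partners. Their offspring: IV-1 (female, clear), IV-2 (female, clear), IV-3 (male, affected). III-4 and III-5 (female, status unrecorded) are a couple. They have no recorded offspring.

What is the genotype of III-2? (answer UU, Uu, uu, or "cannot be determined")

Uu

From phenotype alone, III-2 is UU or Uu.
III-2 is clear so carries U and passed u to IV-3 (uu), so III-2 is Uu.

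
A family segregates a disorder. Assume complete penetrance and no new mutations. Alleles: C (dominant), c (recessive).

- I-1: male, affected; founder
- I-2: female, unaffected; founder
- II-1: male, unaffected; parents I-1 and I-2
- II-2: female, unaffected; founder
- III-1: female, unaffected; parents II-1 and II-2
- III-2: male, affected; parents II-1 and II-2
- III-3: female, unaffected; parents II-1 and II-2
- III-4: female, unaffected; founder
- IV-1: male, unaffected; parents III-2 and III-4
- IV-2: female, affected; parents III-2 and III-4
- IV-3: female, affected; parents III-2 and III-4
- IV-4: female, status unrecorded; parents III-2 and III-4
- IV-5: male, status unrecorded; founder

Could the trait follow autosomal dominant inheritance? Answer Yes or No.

No

Under autosomal dominant, III-2 (affected, male) cannot arise from II-1 (unaffected) × II-2 (unaffected).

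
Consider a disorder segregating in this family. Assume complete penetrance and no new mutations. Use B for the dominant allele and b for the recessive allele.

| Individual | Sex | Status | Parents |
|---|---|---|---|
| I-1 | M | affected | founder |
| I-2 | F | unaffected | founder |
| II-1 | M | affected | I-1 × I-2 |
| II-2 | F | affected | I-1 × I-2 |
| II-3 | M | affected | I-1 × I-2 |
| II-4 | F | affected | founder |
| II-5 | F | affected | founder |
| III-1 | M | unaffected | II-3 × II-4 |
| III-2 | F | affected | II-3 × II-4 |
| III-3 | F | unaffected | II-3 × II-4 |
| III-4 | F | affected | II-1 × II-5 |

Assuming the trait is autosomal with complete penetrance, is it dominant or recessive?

dominant

II-3 and II-4 are both affected yet have an unaffected child III-1. Under a recessive model two affected parents are homozygous and every child would be affected, so the trait cannot be recessive.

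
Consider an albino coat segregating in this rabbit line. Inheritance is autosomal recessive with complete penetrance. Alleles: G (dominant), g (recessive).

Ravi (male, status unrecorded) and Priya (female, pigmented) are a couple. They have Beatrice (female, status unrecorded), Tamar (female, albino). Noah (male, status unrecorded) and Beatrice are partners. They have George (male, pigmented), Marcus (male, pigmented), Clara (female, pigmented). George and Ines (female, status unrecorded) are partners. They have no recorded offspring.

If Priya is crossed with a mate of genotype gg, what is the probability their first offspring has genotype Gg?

1/2

Priya is pigmented so carries G and passed g to Tamar (gg), so Priya is Gg.
The cross gives 1/2 Gg : 1/2 gg, so P(offspring has genotype Gg) = 1/2.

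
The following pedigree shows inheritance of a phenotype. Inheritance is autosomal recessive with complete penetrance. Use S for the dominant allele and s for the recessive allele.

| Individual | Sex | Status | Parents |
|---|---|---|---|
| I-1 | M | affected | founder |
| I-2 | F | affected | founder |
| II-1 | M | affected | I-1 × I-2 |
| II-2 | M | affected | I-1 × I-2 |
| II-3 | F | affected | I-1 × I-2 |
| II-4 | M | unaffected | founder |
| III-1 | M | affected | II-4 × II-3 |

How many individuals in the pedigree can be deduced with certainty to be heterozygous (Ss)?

1

Obligate heterozygotes: II-4 is unaffected so carries S and passed s to III-1 (ss), so II-4 is Ss.
Every other individual is either homozygous by phenotype or has at least one consistent homozygous assignment, so the count is 1.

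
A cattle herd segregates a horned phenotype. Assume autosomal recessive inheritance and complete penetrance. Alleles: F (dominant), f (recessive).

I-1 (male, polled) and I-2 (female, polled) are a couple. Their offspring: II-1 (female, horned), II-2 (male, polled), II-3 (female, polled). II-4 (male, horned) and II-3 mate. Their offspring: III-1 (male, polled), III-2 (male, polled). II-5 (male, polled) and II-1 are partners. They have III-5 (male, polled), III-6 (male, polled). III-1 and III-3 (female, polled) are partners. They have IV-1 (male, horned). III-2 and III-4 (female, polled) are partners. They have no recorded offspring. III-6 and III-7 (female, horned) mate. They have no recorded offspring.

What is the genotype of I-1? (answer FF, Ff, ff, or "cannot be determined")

From phenotype alone, I-1 is FF or Ff.
I-1 is polled so carries F and passed f to II-1 (ff), so I-1 is Ff.

Ff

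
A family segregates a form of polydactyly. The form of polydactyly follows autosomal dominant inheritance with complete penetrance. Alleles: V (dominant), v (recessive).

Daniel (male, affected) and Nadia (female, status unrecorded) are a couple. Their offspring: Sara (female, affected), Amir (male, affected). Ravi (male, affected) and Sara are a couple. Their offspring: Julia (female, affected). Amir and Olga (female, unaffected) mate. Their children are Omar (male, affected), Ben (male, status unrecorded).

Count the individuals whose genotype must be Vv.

1

Obligate heterozygotes: Omar is affected so carries V and received v from Olga (vv), so Omar is Vv.
Every other individual is either homozygous by phenotype or has at least one consistent homozygous assignment, so the count is 1.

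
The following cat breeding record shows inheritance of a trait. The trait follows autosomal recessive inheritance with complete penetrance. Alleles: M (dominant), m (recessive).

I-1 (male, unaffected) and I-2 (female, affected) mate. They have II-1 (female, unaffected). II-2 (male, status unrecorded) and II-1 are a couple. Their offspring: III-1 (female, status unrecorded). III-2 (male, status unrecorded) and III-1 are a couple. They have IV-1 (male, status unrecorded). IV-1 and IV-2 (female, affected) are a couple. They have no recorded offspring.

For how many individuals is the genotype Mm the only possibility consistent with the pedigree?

1

Obligate heterozygotes: II-1 is unaffected so carries M and received m from I-2 (mm), so II-1 is Mm.
Every other individual is either homozygous by phenotype or has at least one consistent homozygous assignment, so the count is 1.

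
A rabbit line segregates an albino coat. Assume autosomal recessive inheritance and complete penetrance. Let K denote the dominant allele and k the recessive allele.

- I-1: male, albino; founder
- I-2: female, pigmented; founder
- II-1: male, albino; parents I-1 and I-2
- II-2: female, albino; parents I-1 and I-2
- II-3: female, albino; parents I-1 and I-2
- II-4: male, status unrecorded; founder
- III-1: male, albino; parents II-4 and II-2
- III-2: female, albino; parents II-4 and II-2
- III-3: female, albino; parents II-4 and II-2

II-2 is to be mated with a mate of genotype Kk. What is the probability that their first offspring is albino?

1/2

II-2 is albino, so II-2 is kk.
The cross gives 1/2 Kk : 1/2 kk, so P(offspring is albino) = 1/2.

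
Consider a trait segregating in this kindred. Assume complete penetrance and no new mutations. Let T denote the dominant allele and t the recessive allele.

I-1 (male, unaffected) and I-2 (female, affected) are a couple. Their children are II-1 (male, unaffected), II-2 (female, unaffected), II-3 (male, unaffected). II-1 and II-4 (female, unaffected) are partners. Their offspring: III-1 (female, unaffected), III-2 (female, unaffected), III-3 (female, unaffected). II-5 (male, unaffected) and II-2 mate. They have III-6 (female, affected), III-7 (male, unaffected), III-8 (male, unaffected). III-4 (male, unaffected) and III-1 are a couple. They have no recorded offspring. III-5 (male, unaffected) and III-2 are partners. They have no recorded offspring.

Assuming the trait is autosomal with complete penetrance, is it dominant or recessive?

recessive

II-5 and II-2 are both unaffected yet have an affected child III-6. Under dominance, an affected child requires at least one affected parent, so the trait cannot be dominant.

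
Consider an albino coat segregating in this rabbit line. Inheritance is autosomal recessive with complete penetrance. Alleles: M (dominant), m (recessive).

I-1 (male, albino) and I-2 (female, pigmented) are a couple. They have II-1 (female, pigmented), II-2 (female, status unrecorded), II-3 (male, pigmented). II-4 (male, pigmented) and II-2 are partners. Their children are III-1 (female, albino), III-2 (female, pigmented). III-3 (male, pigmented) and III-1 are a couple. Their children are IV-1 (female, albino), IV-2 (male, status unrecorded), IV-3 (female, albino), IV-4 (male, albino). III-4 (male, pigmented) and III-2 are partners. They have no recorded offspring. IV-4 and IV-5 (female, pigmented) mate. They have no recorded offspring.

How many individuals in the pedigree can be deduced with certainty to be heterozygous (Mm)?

4

Obligate heterozygotes: II-1 is pigmented so carries M and received m from I-1 (mm), so II-1 is Mm; II-3 is pigmented so carries M and received m from I-1 (mm), so II-3 is Mm; II-4 is pigmented so carries M and passed m to III-1 (mm), so II-4 is Mm; III-3 is pigmented so carries M and passed m to IV-1 (mm), so III-3 is Mm.
Every other individual is either homozygous by phenotype or has at least one consistent homozygous assignment, so the count is 4.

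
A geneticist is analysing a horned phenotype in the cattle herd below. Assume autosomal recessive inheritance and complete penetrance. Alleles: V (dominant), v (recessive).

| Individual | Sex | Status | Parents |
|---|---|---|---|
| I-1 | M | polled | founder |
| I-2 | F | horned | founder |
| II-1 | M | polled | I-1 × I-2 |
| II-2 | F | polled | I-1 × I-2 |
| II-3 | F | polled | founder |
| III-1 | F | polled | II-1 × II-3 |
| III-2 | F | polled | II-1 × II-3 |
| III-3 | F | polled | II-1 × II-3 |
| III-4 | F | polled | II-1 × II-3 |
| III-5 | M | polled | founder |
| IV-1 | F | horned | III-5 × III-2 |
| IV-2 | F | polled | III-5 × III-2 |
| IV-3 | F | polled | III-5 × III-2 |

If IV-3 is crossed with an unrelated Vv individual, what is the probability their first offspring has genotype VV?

1/3

III-5 is polled so carries V and passed v to IV-1 (vv), so III-5 is Vv.
III-2 is polled so carries V and passed v to IV-1 (vv), so III-2 is Vv.
IV-3 is a polled offspring of III-5 (Vv) × III-2 (Vv), whose cross gives 1/4 VV : 1/2 Vv : 1/4 vv; conditioning on being polled, IV-3 is VV with probability 1/3, Vv with probability 2/3.
Summing over parental genotype combinations, P(offspring has genotype VV) = 1/3·1/2 + 2/3·1/4 = 1/3.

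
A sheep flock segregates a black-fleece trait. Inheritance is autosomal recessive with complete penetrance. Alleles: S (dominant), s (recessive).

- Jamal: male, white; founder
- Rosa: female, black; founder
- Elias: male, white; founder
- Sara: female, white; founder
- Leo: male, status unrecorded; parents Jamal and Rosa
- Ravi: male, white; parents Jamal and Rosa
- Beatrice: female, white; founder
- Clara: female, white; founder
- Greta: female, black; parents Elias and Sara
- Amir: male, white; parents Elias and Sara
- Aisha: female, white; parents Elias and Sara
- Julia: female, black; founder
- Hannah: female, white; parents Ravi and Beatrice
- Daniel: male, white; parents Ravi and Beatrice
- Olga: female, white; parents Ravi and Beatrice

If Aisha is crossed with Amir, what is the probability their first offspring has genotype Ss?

Elias is white so carries S and passed s to Greta (ss), so Elias is Ss.
Sara is white so carries S and passed s to Greta (ss), so Sara is Ss.
Aisha is a white offspring of Elias (Ss) × Sara (Ss), whose cross gives 1/4 SS : 1/2 Ss : 1/4 ss; conditioning on being white, Aisha is SS with probability 1/3, Ss with probability 2/3.
Amir is a white offspring of Elias (Ss) × Sara (Ss), whose cross gives 1/4 SS : 1/2 Ss : 1/4 ss; conditioning on being white, Amir is SS with probability 1/3, Ss with probability 2/3.
Summing over parental genotype combinations, P(offspring has genotype Ss) = 2/9·1/2 + 2/9·1/2 + 4/9·1/2 = 4/9.

4/9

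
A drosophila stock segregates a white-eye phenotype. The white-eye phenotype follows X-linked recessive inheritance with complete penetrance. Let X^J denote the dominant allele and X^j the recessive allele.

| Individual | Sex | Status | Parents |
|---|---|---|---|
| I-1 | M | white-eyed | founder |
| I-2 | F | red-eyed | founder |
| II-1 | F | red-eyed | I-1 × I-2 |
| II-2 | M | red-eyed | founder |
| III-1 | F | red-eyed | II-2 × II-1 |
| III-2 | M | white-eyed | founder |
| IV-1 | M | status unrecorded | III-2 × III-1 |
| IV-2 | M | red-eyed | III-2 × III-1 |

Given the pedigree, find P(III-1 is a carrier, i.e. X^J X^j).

II-2 is red-eyed, so II-2 is X^J Y.
II-1 is red-eyed so carries J and received j from I-1 (X^j Y), so II-1 is X^J X^j.
Their cross gives offspring ratios 1/2 X^J X^J : 1/2 X^J X^j. Conditioning on III-1 being red-eyed, P(X^J X^j) = 1/2 / 1 = 1/2 before taking III-1's own offspring into account.
III-2 is white-eyed, so III-2 is X^j Y.
Now use III-1's offspring. Probability of each recorded status — red-eyed son IV-2: 1/2 if III-1 is X^J X^j, 1 if X^J X^J. (IV-1: equally likely either way, so uninformative.)
Bayes: P(X^J X^j) = 1/2·1/2 / (1/2·1/2 + 1/2·1) = 1/3.

1/3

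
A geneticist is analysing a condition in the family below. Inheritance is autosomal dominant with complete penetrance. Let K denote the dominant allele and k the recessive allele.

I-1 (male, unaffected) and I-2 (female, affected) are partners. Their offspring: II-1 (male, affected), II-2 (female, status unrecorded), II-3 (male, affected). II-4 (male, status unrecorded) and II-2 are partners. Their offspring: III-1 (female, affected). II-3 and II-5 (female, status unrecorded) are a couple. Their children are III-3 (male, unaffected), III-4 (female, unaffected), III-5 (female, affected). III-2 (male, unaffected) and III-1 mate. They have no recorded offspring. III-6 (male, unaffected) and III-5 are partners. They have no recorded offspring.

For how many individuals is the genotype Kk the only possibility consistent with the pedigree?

2

Obligate heterozygotes: II-1 is affected so carries K and received k from I-1 (kk), so II-1 is Kk; II-3 is affected so carries K and received k from I-1 (kk), so II-3 is Kk.
Every other individual is either homozygous by phenotype or has at least one consistent homozygous assignment, so the count is 2.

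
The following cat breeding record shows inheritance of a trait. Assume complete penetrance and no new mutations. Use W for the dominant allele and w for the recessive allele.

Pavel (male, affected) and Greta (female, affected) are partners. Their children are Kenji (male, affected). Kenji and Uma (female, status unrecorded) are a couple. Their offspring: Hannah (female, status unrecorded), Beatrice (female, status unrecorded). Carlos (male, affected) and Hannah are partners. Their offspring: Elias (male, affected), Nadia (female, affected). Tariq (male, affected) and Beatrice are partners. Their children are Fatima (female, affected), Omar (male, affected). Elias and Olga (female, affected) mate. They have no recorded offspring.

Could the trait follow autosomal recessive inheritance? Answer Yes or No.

Yes

A consistent assignment under autosomal recessive exists: Pavel ww, Greta ww, Kenji ww, Uma WW, Hannah Ww, Beatrice Ww, Carlos ww, Tariq ww, Elias ww, Nadia ww, Olga ww, Fatima ww, Omar ww.
In this assignment every recorded phenotype matches its genotype and every non-founder's genotype is obtainable from its parents' genotypes, so the pedigree is consistent.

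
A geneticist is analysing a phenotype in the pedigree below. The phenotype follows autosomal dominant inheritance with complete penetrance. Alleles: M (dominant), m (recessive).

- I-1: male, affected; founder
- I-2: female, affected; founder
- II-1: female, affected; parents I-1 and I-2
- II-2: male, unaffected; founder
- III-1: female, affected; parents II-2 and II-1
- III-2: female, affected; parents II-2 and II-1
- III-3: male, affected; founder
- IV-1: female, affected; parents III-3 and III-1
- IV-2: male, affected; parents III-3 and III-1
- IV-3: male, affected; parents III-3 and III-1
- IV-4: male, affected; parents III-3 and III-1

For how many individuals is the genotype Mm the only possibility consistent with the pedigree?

Obligate heterozygotes: III-1 is affected so carries M and received m from II-2 (mm), so III-1 is Mm; III-2 is affected so carries M and received m from II-2 (mm), so III-2 is Mm.
Every other individual is either homozygous by phenotype or has at least one consistent homozygous assignment, so the count is 2.

2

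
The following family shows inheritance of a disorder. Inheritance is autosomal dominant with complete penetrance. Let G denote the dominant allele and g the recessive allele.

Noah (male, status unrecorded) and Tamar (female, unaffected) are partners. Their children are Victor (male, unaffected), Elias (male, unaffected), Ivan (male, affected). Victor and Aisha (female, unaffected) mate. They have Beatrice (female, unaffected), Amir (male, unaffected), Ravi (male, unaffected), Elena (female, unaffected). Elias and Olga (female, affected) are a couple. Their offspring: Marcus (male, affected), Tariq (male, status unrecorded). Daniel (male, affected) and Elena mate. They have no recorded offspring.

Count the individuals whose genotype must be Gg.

3

Obligate heterozygotes: Noah passed G to Ivan (Gg, whose g came from Tamar) and passed g to Victor (gg), so Noah is Gg; Ivan is affected so carries G and received g from Tamar (gg), so Ivan is Gg; Marcus is affected so carries G and received g from Elias (gg), so Marcus is Gg.
Every other individual is either homozygous by phenotype or has at least one consistent homozygous assignment, so the count is 3.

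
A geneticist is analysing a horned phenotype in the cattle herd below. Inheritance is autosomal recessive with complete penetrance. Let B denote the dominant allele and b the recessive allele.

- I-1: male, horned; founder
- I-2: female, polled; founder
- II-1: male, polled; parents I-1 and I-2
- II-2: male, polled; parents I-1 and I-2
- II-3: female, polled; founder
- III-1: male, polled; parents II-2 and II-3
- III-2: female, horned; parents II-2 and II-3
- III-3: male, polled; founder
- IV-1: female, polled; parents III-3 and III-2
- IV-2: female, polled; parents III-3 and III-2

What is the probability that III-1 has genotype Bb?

II-2 is polled so carries B and received b from I-1 (bb), so II-2 is Bb.
II-3 is polled so carries B and passed b to III-2 (bb), so II-3 is Bb.
Their cross gives offspring ratios 1/4 BB : 1/2 Bb : 1/4 bb. Conditioning on III-1 being polled, P(Bb) = 1/2 / 3/4 = 2/3.

2/3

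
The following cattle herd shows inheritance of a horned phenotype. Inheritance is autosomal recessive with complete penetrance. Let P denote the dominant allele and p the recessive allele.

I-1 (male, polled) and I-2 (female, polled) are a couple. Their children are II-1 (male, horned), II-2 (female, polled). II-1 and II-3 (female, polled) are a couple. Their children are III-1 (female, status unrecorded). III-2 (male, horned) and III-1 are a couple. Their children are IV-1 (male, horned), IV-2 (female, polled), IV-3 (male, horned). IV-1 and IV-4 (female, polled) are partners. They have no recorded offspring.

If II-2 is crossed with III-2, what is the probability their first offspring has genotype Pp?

I-1 is polled so carries P and passed p to II-1 (pp), so I-1 is Pp.
I-2 is polled so carries P and passed p to II-1 (pp), so I-2 is Pp.
II-2 is a polled offspring of I-1 (Pp) × I-2 (Pp), whose cross gives 1/4 PP : 1/2 Pp : 1/4 pp; conditioning on being polled, II-2 is PP with probability 1/3, Pp with probability 2/3.
III-2 is horned, so III-2 is pp.
Summing over parental genotype combinations, P(offspring has genotype Pp) = 1/3·1 + 2/3·1/2 = 2/3.

2/3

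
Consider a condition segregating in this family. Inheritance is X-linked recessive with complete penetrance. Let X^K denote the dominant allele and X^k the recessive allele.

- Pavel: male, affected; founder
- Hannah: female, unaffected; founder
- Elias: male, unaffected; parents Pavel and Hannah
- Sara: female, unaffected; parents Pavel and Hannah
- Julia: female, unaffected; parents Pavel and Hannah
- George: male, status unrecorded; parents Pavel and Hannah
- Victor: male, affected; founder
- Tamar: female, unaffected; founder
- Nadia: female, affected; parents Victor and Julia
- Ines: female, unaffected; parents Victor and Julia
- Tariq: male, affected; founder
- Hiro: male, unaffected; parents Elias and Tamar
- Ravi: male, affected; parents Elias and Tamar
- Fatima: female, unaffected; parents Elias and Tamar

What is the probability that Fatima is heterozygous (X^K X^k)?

1/2

Elias is unaffected, so Elias is X^K Y.
Tamar is unaffected so carries K and passed k to Ravi (X^k Y), so Tamar is X^K X^k.
Their cross gives offspring ratios 1/2 X^K X^K : 1/2 X^K X^k. Conditioning on Fatima being unaffected, P(X^K X^k) = 1/2 / 1 = 1/2.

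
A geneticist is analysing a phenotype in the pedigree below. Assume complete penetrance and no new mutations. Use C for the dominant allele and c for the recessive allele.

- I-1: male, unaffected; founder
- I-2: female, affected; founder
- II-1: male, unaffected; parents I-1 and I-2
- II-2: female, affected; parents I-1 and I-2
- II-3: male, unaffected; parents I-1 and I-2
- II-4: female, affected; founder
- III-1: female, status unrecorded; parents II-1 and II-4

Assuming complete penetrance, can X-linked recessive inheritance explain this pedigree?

Under X-linked recessive, II-1 (unaffected, male) cannot arise from I-1 (unaffected) × I-2 (affected).

No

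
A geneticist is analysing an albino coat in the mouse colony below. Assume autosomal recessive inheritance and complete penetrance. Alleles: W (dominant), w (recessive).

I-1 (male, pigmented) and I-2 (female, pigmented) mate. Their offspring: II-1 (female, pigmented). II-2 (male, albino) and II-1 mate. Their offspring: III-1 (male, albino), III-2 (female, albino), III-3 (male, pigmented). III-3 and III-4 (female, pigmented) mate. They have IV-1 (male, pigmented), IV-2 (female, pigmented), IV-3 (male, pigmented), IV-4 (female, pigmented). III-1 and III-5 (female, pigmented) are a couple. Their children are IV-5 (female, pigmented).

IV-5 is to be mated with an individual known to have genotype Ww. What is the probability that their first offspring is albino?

1/4

IV-5 is pigmented so carries W and received w from III-1 (ww), so IV-5 is Ww.
The cross gives 1/4 WW : 1/2 Ww : 1/4 ww, so P(offspring is albino) = 1/4.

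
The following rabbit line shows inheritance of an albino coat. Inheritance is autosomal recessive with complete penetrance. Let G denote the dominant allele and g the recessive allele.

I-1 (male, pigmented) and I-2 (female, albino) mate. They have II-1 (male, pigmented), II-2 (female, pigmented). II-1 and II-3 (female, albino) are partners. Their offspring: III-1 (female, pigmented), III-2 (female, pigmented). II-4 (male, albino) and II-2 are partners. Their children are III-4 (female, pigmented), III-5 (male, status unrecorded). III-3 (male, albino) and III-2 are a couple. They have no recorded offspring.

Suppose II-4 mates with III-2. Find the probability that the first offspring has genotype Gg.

1/2

II-4 is albino, so II-4 is gg.
III-2 is pigmented so carries G and received g from II-3 (gg), so III-2 is Gg.
The cross gives 1/2 Gg : 1/2 gg, so P(offspring has genotype Gg) = 1/2.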